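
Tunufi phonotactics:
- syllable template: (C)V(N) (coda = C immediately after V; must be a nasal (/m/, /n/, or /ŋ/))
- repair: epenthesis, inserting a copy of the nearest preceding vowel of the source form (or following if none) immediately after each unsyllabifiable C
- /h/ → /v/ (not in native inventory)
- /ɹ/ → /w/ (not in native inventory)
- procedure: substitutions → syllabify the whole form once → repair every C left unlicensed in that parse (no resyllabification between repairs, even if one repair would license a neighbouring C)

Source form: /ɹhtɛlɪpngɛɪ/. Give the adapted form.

wɛvɛtɛlɪpɪnɪgɛɪ

Substitution: /ɹ/ → /w/, /h/ → /v/, giving /wvtɛlɪpngɛɪ/.
Syllabifying with onset maximization leaves /w/, /v/, /p/, /n/ stranded (only a nasal (/m/, /n/, or /ŋ/) is licensed in coda position; onsets are limited to one consonant).
Inserting the epenthetic vowel yields /w/ → /wɛ/, /v/ → /vɛ/, /p/ → /pɪ/, /n/ → /nɪ/.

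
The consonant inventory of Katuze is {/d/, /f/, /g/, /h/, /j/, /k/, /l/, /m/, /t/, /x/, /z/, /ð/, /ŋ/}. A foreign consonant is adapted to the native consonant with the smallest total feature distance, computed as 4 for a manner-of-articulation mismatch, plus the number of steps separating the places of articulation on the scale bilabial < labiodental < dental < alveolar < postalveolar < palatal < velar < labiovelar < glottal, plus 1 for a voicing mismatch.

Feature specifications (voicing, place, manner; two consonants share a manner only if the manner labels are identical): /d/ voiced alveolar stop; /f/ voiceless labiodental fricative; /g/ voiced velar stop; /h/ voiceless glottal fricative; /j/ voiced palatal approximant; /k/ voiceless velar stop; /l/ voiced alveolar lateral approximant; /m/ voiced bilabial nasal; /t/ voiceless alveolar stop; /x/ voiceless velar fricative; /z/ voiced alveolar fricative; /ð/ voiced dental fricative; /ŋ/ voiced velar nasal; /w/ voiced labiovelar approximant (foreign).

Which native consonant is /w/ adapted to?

/j/ is closest: same manner (approximant), place distance 2 (labiovelar→palatal), same voicing; total 2. Next closest is /g/ at distance 5.

j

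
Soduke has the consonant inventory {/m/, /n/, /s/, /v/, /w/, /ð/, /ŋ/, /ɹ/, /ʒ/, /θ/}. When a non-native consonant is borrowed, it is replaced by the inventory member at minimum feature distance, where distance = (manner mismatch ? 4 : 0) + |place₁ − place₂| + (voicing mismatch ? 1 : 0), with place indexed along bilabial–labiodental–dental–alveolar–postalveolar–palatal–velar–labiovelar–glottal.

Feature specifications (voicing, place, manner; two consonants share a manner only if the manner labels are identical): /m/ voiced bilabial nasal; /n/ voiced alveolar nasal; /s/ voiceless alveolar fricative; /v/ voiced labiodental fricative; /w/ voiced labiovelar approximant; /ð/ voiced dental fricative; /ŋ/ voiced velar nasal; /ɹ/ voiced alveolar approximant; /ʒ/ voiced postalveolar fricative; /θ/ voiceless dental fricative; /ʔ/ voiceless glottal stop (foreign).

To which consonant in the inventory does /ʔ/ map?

w

/w/ is closest: manner differs (stop→approximant, +4), place distance 1 (glottal→labiovelar), voicing differs (+1); total 6. Next closest is /ŋ/ at distance 7.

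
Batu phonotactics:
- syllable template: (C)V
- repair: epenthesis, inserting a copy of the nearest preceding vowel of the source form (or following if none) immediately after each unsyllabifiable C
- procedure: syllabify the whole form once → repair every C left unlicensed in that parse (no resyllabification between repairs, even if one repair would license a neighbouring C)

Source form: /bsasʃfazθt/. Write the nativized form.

basasaʃafazaθata

Under (C)V, the unsyllabifiable consonants are /b/, /s/, /ʃ/, /z/, /θ/, /t/ (no codas are permitted; onsets are limited to one consonant).
Inserting the epenthetic vowel yields /b/ → /ba/, /s/ → /sa/, /ʃ/ → /ʃa/, /z/ → /za/, /θ/ → /θa/, /t/ → /ta/.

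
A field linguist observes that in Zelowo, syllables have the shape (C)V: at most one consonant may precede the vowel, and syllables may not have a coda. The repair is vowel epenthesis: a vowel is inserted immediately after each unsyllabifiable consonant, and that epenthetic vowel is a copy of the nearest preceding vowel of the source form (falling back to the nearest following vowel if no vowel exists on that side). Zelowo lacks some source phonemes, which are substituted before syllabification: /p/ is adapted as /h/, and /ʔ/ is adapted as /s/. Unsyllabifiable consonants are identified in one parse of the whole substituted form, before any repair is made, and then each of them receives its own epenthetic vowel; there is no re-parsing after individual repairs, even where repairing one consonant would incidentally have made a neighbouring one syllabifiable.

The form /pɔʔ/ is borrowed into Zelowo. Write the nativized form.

Substitution: /p/ → /h/, /ʔ/ → /s/, giving /hɔs/.
The consonants /s/ cannot be parsed into a legal (C)V syllable (no codas are permitted; onsets are limited to one consonant).
Each unlicensed consonant becomes the onset of a new syllable: /s/ → /sɔ/.

hɔsɔ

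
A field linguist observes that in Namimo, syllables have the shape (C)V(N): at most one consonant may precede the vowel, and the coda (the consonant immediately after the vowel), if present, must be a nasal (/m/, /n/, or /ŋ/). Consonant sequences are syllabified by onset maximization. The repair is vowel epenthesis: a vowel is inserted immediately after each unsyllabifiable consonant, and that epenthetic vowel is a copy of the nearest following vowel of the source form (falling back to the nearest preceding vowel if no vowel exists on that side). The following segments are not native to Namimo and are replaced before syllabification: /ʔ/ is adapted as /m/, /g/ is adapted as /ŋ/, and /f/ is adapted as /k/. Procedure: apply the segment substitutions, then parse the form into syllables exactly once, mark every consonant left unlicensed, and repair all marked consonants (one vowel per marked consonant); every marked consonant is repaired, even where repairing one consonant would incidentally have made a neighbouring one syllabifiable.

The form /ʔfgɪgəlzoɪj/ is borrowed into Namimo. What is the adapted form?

Substitution: /ʔ/ → /m/, /f/ → /k/, /g/ → /ŋ/, giving /mkŋɪŋəlzoɪj/.
Syllabifying with onset maximization leaves /m/, /k/, /l/, /j/ stranded (only a nasal (/m/, /n/, or /ŋ/) is licensed in coda position; onsets are limited to one consonant).
Epenthesis after each stranded consonant: /m/ → /mɪ/, /k/ → /kɪ/, /l/ → /lo/, /j/ → /jɪ/.

mɪkɪŋɪŋəlozoɪjɪ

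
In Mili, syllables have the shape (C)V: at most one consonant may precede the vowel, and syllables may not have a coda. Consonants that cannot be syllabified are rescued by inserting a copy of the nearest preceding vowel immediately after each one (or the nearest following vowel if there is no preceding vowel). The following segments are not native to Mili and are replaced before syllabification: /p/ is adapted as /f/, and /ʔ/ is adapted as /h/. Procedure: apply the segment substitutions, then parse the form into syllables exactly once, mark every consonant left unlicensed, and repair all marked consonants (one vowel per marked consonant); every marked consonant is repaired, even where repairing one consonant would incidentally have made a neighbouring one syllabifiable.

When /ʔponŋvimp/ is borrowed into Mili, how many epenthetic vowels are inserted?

5

After substitution the input is /hfonŋvimf/.
The unsyllabifiable consonants are /h/, /n/, /ŋ/, /m/, /f/; each receives one epenthetic vowel.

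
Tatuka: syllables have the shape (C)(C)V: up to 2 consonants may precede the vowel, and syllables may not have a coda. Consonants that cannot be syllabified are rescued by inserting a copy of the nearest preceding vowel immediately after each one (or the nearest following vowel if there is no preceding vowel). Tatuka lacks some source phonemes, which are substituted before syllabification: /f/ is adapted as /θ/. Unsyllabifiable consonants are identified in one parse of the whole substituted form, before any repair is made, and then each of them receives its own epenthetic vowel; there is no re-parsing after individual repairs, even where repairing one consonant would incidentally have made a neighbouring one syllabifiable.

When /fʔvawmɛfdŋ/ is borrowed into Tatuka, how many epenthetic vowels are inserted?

After substitution the input is /θʔvawmɛθdŋ/.
The unsyllabifiable consonants are /θ/, /θ/, /d/, /ŋ/; each receives one epenthetic vowel.

4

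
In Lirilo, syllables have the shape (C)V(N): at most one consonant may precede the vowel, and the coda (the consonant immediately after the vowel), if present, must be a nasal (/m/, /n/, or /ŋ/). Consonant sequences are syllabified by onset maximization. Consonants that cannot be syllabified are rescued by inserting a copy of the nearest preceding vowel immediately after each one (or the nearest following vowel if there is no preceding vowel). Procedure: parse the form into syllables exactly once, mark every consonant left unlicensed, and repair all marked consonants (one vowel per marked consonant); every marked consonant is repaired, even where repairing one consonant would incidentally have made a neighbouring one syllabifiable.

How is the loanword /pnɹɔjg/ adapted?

pɔnɔɹɔjɔgɔ

Under (C)V(N), the unsyllabifiable consonants are /p/, /n/, /j/, /g/ (only a nasal (/m/, /n/, or /ŋ/) is licensed in coda position; onsets are limited to one consonant).
Epenthesis after each stranded consonant: /p/ → /pɔ/, /n/ → /nɔ/, /j/ → /jɔ/, /g/ → /gɔ/.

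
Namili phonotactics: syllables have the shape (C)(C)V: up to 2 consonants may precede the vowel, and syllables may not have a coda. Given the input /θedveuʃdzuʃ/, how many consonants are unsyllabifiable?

Syllabifying with onset maximization leaves /ʃ/, /ʃ/ stranded (no codas are permitted; onsets may contain at most 2 consonants).

2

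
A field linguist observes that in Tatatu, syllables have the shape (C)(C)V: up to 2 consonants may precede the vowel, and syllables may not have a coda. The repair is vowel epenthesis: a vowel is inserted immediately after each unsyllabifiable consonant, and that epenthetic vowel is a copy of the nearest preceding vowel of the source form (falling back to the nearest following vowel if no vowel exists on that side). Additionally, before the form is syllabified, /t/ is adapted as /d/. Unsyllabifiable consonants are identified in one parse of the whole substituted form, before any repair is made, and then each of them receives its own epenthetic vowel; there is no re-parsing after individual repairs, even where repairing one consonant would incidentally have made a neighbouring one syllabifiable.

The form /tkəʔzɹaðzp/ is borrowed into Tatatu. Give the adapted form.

dkəʔəzɹaðazapa

Substitution: /t/ → /d/, giving /dkəʔzɹaðzp/.
Syllabifying with onset maximization leaves /ʔ/, /ð/, /z/, /p/ stranded (no codas are permitted; onsets may contain at most 2 consonants).
Each unlicensed consonant becomes the onset of a new syllable: /ʔ/ → /ʔə/, /ð/ → /ða/, /z/ → /za/, /p/ → /pa/.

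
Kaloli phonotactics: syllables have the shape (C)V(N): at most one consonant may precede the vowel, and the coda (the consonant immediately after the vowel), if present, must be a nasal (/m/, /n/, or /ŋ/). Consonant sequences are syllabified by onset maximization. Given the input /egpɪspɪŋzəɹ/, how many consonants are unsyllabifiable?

Syllabifying with onset maximization leaves /g/, /s/, /ɹ/ stranded (only a nasal (/m/, /n/, or /ŋ/) is licensed in coda position; onsets are limited to one consonant).

3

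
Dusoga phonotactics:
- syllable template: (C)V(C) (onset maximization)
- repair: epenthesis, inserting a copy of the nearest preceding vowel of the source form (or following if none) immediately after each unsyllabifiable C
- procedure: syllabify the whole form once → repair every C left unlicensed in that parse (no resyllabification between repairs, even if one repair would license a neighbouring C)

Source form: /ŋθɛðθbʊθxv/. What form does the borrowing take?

Syllabifying with onset maximization leaves /ŋ/, /θ/, /x/, /v/ stranded (at most one coda consonant is licensed; onsets are limited to one consonant).
Inserting the epenthetic vowel yields /ŋ/ → /ŋɛ/, /θ/ → /θɛ/, /x/ → /xʊ/, /v/ → /vʊ/.

ŋɛθɛðθɛbʊθxʊvʊ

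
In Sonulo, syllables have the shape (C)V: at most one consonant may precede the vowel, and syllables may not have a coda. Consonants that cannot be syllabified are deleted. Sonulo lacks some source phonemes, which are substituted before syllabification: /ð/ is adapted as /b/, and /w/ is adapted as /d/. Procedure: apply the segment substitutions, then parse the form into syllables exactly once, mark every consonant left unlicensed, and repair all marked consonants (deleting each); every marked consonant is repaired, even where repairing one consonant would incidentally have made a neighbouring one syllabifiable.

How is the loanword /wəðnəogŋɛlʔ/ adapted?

dənəoŋɛ

Substitution: /w/ → /d/, /ð/ → /b/, giving /dəbnəogŋɛlʔ/.
Syllabifying with onset maximization leaves /b/, /g/, /l/, /ʔ/ stranded (no codas are permitted; onsets are limited to one consonant).
Each unlicensed consonant is deleted: /b/, /g/, /l/, /ʔ/.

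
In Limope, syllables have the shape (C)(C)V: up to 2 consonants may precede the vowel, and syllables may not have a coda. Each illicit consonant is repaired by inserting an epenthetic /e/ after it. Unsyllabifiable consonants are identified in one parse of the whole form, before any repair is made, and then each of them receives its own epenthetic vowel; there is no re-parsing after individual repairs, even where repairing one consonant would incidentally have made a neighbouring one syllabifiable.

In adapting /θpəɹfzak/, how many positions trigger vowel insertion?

2

The unsyllabifiable consonants are /ɹ/, /k/; each receives one epenthetic vowel.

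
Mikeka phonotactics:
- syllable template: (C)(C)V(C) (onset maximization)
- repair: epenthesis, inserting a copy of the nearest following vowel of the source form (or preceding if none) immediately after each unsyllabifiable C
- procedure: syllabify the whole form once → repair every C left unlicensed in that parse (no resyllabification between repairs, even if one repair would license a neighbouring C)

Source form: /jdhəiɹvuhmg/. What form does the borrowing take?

The consonants /j/, /m/, /g/ cannot be parsed into a legal (C)(C)V(C) syllable (at most one coda consonant is licensed; onsets may contain at most 2 consonants).
Inserting the epenthetic vowel yields /j/ → /jə/, /m/ → /mu/, /g/ → /gu/.

jədhəiɹvuhmugu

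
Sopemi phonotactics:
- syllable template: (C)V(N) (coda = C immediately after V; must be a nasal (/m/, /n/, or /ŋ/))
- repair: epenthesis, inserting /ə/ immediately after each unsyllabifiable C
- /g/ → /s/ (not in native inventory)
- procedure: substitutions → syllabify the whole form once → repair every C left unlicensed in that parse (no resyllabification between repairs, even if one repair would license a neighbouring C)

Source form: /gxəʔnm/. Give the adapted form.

Substitution: /g/ → /s/, giving /sxəʔnm/.
Under (C)V(N), the unsyllabifiable consonants are /s/, /ʔ/, /n/, /m/ (only a nasal (/m/, /n/, or /ŋ/) is licensed in coda position; onsets are limited to one consonant).
Epenthesis after each stranded consonant: /s/ → /sə/, /ʔ/ → /ʔə/, /n/ → /nə/, /m/ → /mə/.

səxəʔənəmə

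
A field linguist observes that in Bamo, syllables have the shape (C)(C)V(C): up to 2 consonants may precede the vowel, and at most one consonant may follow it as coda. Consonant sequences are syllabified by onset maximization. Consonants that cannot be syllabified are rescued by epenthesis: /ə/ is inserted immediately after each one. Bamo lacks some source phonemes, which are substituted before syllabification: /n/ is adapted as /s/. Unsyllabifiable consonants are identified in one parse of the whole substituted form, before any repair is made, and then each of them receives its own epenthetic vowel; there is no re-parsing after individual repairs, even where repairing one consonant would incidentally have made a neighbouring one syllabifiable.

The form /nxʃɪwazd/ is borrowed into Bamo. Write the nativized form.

Substitution: /n/ → /s/, giving /sxʃɪwazd/.
Syllabifying with onset maximization leaves /s/, /d/ stranded (at most one coda consonant is licensed; onsets may contain at most 2 consonants).
Inserting the epenthetic vowel yields /s/ → /sə/, /d/ → /də/.

səxʃɪwazdə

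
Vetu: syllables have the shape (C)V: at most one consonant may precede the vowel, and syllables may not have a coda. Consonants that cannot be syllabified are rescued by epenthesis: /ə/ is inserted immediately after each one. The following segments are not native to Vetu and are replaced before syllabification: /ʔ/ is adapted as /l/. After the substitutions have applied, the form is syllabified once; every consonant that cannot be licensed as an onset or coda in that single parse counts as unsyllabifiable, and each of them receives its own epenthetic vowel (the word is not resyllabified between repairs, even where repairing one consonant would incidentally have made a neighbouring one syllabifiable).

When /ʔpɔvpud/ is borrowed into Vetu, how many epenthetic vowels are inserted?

After substitution the input is /lpɔvpud/.
The unsyllabifiable consonants are /l/, /v/, /d/; each receives one epenthetic vowel.

3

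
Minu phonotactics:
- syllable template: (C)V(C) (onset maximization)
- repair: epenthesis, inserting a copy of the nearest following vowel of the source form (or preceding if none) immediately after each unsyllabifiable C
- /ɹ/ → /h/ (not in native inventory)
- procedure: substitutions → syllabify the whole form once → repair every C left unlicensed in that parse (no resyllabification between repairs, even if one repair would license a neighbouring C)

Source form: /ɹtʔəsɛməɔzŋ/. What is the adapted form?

Substitution: /ɹ/ → /h/, giving /htʔəsɛməɔzŋ/.
Under (C)V(C), the unsyllabifiable consonants are /h/, /t/, /ŋ/ (at most one coda consonant is licensed; onsets are limited to one consonant).
Epenthesis after each stranded consonant: /h/ → /hə/, /t/ → /tə/, /ŋ/ → /ŋɔ/.

hətəʔəsɛməɔzŋɔ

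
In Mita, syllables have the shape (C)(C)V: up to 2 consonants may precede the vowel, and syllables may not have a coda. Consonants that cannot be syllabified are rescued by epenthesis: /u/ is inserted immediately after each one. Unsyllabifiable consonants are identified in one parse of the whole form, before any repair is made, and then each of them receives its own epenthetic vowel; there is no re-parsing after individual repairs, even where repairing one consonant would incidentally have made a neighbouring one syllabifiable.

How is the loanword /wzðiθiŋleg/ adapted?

wuzðiθiŋlegu

Syllabifying with onset maximization leaves /w/, /g/ stranded (no codas are permitted; onsets may contain at most 2 consonants).
Inserting the epenthetic vowel yields /w/ → /wu/, /g/ → /gu/.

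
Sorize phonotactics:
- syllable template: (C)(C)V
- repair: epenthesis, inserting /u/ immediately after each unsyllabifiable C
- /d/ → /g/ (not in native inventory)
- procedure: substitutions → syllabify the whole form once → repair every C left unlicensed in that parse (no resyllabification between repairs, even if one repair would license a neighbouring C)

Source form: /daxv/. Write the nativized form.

Substitution: /d/ → /g/, giving /gaxv/.
The consonants /x/, /v/ cannot be parsed into a legal (C)(C)V syllable (no codas are permitted; onsets may contain at most 2 consonants).
Each unlicensed consonant becomes the onset of a new syllable: /x/ → /xu/, /v/ → /vu/.

gaxuvu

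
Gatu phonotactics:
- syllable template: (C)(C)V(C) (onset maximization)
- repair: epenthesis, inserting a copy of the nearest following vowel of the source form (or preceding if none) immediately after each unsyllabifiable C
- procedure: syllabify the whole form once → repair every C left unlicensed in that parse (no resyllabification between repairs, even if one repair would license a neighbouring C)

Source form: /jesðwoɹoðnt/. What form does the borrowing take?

jesðwoɹoðnoto

Under (C)(C)V(C), the unsyllabifiable consonants are /n/, /t/ (at most one coda consonant is licensed; onsets may contain at most 2 consonants).
Each unlicensed consonant becomes the onset of a new syllable: /n/ → /no/, /t/ → /to/.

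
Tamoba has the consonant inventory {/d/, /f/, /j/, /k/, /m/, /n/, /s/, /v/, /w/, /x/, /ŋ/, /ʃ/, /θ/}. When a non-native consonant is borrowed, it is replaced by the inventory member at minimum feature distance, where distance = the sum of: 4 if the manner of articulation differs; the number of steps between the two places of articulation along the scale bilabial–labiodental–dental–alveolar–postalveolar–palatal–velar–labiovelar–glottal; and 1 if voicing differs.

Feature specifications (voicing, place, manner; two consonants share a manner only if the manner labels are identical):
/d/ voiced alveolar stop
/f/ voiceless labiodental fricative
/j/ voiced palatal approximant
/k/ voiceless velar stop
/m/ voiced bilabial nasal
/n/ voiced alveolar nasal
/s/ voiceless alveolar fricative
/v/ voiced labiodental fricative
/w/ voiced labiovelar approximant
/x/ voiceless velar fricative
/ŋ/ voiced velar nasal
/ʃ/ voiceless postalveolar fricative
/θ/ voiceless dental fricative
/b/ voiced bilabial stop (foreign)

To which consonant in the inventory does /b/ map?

d

/d/ is closest: same manner (stop), place distance 3 (bilabial→alveolar), same voicing; total 3. Next closest is /m/ at distance 4.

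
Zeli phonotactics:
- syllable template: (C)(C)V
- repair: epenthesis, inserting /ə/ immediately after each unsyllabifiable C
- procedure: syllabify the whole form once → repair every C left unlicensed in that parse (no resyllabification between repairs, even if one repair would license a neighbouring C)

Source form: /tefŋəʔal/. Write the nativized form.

The consonants /l/ cannot be parsed into a legal (C)(C)V syllable (no codas are permitted; onsets may contain at most 2 consonants).
Each unlicensed consonant becomes the onset of a new syllable: /l/ → /lə/.

tefŋəʔalə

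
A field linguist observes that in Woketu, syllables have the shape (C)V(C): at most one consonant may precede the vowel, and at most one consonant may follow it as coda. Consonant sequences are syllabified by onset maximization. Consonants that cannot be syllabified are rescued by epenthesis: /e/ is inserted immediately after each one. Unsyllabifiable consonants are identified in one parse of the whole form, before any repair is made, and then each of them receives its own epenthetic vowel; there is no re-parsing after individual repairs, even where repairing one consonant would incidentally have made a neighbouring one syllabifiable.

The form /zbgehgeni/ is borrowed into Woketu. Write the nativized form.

zebegehgeni

Under (C)V(C), the unsyllabifiable consonants are /z/, /b/ (at most one coda consonant is licensed; onsets are limited to one consonant).
Epenthesis after each stranded consonant: /z/ → /ze/, /b/ → /be/.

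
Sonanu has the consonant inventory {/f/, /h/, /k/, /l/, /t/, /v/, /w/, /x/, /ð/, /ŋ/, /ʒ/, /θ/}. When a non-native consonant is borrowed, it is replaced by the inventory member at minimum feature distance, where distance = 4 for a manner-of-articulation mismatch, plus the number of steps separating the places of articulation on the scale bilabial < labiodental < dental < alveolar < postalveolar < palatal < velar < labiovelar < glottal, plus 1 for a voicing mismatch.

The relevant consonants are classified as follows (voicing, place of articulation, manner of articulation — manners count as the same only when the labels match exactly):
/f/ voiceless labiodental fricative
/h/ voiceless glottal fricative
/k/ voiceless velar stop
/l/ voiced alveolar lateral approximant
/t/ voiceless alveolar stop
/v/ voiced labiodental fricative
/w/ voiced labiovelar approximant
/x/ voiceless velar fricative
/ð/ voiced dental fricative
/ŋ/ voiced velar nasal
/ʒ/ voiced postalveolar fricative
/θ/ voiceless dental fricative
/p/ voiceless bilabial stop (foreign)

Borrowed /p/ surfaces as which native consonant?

t

/t/ is closest: same manner (stop), place distance 3 (bilabial→alveolar), same voicing; total 3. Next closest is /f/ at distance 5.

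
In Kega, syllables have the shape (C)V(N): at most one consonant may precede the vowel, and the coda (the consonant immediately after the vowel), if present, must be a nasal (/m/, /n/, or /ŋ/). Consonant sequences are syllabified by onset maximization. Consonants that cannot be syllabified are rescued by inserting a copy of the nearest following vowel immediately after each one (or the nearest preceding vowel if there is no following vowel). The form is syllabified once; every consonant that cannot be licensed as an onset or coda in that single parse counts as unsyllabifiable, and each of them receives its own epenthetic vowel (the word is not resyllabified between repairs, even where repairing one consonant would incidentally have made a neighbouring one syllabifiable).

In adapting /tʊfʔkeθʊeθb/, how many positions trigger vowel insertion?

4

The unsyllabifiable consonants are /f/, /ʔ/, /θ/, /b/; each receives one epenthetic vowel.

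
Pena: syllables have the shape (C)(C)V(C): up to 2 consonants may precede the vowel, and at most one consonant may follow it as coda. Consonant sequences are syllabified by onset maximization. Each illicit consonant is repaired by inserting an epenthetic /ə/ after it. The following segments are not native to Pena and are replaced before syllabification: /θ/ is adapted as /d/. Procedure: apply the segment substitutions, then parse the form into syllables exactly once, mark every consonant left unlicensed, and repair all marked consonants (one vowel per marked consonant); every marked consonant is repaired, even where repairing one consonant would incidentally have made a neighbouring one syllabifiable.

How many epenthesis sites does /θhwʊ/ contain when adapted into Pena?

1

After substitution the input is /dhwʊ/.
The unsyllabifiable consonants are /d/; each receives one epenthetic vowel.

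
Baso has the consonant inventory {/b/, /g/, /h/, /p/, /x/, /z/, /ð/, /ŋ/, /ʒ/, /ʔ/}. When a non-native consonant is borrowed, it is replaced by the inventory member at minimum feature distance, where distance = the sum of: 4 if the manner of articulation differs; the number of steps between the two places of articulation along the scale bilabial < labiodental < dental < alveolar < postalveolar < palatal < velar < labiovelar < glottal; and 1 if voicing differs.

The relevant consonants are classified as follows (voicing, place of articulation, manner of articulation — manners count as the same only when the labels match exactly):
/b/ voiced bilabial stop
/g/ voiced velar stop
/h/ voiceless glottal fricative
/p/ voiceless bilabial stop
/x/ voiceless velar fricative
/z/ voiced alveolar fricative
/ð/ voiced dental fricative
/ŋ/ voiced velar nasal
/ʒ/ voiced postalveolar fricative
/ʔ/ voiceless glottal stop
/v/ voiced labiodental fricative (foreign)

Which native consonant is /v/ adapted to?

ð

/ð/ is closest: same manner (fricative), place distance 1 (labiodental→dental), same voicing; total 1. Next closest is /z/ at distance 2.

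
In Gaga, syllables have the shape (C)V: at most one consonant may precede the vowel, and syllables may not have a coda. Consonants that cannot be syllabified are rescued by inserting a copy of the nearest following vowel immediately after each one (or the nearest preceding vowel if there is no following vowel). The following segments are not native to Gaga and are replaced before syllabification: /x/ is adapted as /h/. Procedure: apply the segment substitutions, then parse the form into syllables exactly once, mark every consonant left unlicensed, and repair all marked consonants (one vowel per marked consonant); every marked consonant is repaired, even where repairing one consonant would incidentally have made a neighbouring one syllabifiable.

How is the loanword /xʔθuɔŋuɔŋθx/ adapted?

huʔuθuɔŋuɔŋɔθɔhɔ

Substitution: /x/ → /h/, giving /hʔθuɔŋuɔŋθh/.
Syllabifying with onset maximization leaves /h/, /ʔ/, /ŋ/, /θ/, /h/ stranded (no codas are permitted; onsets are limited to one consonant).
Epenthesis after each stranded consonant: /h/ → /hu/, /ʔ/ → /ʔu/, /ŋ/ → /ŋɔ/, /θ/ → /θɔ/, /h/ → /hɔ/.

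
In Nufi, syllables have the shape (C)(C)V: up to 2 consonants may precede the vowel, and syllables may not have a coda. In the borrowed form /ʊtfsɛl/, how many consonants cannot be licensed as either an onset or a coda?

Under (C)(C)V, the unsyllabifiable consonants are /t/, /l/ (no codas are permitted; onsets may contain at most 2 consonants).

2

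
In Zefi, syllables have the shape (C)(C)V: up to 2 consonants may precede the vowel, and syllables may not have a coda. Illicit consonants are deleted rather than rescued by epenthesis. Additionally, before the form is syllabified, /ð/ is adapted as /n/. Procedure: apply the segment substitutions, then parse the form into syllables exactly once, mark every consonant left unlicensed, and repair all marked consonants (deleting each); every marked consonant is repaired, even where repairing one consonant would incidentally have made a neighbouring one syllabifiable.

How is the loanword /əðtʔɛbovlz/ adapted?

ətʔɛbo

Substitution: /ð/ → /n/, giving /əntʔɛbovlz/.
The consonants /n/, /v/, /l/, /z/ cannot be parsed into a legal (C)(C)V syllable (no codas are permitted; onsets may contain at most 2 consonants).
Each unlicensed consonant is deleted: /n/, /v/, /l/, /z/.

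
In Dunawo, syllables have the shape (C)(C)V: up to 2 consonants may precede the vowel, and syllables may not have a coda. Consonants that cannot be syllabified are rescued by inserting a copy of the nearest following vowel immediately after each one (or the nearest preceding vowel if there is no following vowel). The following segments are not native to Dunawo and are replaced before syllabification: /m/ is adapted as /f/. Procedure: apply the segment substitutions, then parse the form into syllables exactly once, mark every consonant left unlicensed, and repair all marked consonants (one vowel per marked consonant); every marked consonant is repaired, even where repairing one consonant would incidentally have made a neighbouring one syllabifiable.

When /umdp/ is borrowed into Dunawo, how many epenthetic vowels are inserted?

3

After substitution the input is /ufdp/.
The unsyllabifiable consonants are /f/, /d/, /p/; each receives one epenthetic vowel.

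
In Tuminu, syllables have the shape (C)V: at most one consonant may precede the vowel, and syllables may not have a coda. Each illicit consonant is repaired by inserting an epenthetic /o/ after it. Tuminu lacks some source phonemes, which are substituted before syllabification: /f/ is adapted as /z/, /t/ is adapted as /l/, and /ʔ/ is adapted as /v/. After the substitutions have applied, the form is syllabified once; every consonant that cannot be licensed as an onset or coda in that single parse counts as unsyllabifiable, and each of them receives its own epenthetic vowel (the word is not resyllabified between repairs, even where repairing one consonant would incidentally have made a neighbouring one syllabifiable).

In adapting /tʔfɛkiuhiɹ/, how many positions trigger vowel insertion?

3

After substitution the input is /lvzɛkiuhiɹ/.
The unsyllabifiable consonants are /l/, /v/, /ɹ/; each receives one epenthetic vowel.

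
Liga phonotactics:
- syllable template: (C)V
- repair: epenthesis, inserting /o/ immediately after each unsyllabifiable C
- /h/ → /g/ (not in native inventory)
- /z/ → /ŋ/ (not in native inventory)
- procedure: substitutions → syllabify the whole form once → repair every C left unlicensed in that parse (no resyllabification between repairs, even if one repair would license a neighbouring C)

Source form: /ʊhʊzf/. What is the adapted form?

ʊgʊŋofo

Substitution: /h/ → /g/, /z/ → /ŋ/, giving /ʊgʊŋf/.
The consonants /ŋ/, /f/ cannot be parsed into a legal (C)V syllable (no codas are permitted; onsets are limited to one consonant).
Inserting the epenthetic vowel yields /ŋ/ → /ŋo/, /f/ → /fo/.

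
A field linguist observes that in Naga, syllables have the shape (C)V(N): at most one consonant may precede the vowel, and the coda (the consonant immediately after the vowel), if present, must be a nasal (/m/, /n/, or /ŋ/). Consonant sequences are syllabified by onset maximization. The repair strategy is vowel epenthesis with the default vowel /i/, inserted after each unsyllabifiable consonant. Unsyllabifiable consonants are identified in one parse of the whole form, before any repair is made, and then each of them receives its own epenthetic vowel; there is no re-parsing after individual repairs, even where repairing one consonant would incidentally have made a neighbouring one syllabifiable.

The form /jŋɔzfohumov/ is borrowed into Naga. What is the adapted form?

jiŋɔzifohumovi

Under (C)V(N), the unsyllabifiable consonants are /j/, /z/, /v/ (only a nasal (/m/, /n/, or /ŋ/) is licensed in coda position; onsets are limited to one consonant).
Epenthesis after each stranded consonant: /j/ → /ji/, /z/ → /zi/, /v/ → /vi/.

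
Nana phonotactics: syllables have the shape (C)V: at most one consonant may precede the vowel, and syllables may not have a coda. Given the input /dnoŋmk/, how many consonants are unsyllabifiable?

4

The consonants /d/, /ŋ/, /m/, /k/ cannot be parsed into a legal (C)V syllable (no codas are permitted; onsets are limited to one consonant).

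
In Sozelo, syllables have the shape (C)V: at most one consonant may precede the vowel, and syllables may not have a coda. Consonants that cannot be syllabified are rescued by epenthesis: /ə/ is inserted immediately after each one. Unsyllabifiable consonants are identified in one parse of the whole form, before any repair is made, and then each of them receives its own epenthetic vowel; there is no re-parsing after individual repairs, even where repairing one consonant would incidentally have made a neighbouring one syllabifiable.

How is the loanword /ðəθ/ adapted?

ðəθə

The consonants /θ/ cannot be parsed into a legal (C)V syllable (no codas are permitted; onsets are limited to one consonant).
Epenthesis after each stranded consonant: /θ/ → /θə/.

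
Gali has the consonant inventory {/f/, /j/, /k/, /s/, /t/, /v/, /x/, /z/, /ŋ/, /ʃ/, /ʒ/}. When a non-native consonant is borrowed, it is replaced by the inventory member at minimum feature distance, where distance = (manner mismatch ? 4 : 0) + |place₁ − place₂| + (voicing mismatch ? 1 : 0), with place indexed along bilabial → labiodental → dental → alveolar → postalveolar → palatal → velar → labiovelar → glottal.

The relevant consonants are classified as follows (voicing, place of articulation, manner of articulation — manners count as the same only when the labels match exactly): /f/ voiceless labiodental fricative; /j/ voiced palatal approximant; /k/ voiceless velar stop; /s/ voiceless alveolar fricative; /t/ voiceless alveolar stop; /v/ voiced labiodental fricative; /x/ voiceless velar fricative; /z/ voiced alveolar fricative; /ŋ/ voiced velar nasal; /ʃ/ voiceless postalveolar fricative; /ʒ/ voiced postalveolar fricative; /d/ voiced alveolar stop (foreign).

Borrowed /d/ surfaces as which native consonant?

t

/t/ is closest: same manner (stop), place distance 0 (alveolar→alveolar), voicing differs (+1); total 1. Next closest is /k/ at distance 4.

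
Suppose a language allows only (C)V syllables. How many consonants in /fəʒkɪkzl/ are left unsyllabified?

Syllabifying with onset maximization leaves /ʒ/, /k/, /z/, /l/ stranded (no codas are permitted; onsets are limited to one consonant).

4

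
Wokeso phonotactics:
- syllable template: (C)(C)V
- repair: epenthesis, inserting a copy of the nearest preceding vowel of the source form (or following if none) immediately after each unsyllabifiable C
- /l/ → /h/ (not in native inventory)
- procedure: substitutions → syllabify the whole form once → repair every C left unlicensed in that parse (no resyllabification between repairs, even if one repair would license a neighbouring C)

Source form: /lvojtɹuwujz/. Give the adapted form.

Substitution: /l/ → /h/, giving /hvojtɹuwujz/.
Syllabifying with onset maximization leaves /j/, /j/, /z/ stranded (no codas are permitted; onsets may contain at most 2 consonants).
Epenthesis after each stranded consonant: /j/ → /jo/, /j/ → /ju/, /z/ → /zu/.

hvojotɹuwujuzu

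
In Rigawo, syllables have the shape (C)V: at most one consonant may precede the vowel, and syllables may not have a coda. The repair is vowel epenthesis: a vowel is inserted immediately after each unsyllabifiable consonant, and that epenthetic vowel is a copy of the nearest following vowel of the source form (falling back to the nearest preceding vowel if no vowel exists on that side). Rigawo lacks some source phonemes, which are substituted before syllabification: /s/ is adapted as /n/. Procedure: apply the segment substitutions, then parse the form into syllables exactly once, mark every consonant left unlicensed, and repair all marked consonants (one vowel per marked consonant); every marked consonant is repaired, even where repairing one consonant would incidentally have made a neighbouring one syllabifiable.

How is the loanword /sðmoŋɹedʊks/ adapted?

Substitution: /s/ → /n/, giving /nðmoŋɹedʊkn/.
Under (C)V, the unsyllabifiable consonants are /n/, /ð/, /ŋ/, /k/, /n/ (no codas are permitted; onsets are limited to one consonant).
Inserting the epenthetic vowel yields /n/ → /no/, /ð/ → /ðo/, /ŋ/ → /ŋe/, /k/ → /kʊ/, /n/ → /nʊ/.

noðomoŋeɹedʊkʊnʊ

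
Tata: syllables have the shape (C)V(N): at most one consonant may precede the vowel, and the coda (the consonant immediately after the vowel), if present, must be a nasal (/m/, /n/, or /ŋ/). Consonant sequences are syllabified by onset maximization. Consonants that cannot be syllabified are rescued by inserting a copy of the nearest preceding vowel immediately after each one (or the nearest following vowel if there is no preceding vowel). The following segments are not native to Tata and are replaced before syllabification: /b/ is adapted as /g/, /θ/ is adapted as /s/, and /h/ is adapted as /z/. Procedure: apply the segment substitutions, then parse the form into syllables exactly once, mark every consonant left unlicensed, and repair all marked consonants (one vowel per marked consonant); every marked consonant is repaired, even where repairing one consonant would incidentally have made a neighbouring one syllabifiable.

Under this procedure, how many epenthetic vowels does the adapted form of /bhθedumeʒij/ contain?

After substitution the input is /gzsedumeʒij/.
The unsyllabifiable consonants are /g/, /z/, /j/; each receives one epenthetic vowel.

3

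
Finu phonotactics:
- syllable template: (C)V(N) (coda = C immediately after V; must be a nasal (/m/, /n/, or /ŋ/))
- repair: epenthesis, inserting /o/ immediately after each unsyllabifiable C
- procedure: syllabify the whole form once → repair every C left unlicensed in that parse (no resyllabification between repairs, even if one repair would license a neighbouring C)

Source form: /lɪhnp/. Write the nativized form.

The consonants /h/, /n/, /p/ cannot be parsed into a legal (C)V(N) syllable (only a nasal (/m/, /n/, or /ŋ/) is licensed in coda position; onsets are limited to one consonant).
Epenthesis after each stranded consonant: /h/ → /ho/, /n/ → /no/, /p/ → /po/.

lɪhonopo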